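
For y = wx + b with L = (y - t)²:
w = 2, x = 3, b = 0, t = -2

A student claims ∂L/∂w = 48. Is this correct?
Correct

y = (2)(3) + 0 = 6
∂L/∂y = 2(y - t) = 2(6 - -2) = 16
∂y/∂w = x = 3
∂L/∂w = 16 × 3 = 48

Claimed value: 48
Correct: The correct gradient is 48.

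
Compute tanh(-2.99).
-0.995

tanh(-2.99) = (e^(-2.99) - e^(2.99))/(e^(-2.99) + e^(2.99)) = -0.995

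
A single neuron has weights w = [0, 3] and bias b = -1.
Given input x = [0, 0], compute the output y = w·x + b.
y = -1

y = (0)(0) + (3)(0) + -1 = -1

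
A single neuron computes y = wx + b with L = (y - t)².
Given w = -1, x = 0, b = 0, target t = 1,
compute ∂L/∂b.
∂L/∂b = -2

y = wx + b = (-1)(0) + 0 = 0
∂L/∂y = 2(y - t) = 2(0 - 1) = -2
∂y/∂b = 1
∂L/∂b = ∂L/∂y · ∂y/∂b = -2 × 1 = -2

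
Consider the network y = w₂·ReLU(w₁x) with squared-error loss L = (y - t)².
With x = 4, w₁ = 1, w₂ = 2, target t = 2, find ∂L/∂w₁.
∂L/∂w₁ = 96

Forward pass:
z = w₁x = 1×4 = 4
h = ReLU(4) = 4
y = w₂h = 2×4 = 8

Backward pass:
∂L/∂y = 2(y - t) = 2(8 - 2) = 12
∂y/∂h = w₂ = 2
∂h/∂z = 1 (ReLU derivative)
∂z/∂w₁ = x = 4

∂L/∂w₁ = 12 × 2 × 1 × 4 = 96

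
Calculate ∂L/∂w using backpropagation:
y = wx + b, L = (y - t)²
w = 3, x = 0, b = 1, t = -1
∂L/∂w = 0

y = wx + b = (3)(0) + 1 = 1
∂L/∂y = 2(y - t) = 2(1 - -1) = 4
∂y/∂w = x = 0
∂L/∂w = ∂L/∂y · ∂y/∂w = 4 × 0 = 0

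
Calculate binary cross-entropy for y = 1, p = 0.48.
L = 0.734

L = -1·log(0.48) - 0·log(0.52) = -log(0.48) = 0.734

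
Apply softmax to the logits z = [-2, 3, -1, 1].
p = [0.0058, 0.8618, 0.0158, 0.1166]

exp(z) = [0.1353, 20.09, 0.3679, 2.718]
Sum = 23.31
p = [0.0058, 0.8618, 0.0158, 0.1166]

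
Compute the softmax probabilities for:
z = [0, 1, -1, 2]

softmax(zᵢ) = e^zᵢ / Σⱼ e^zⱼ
p = [0.0871, 0.2369, 0.0321, 0.6439]

exp(z) = [1, 2.718, 0.3679, 7.389]
Sum = 11.48
p = [0.0871, 0.2369, 0.0321, 0.6439]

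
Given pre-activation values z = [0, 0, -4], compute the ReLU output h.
h = [0, 0, 0]

ReLU applied element-wise: max(0,0)=0, max(0,0)=0, max(0,-4)=0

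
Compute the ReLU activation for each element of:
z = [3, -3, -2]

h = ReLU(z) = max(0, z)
h = [3, 0, 0]

ReLU applied element-wise: max(0,3)=3, max(0,-3)=0, max(0,-2)=0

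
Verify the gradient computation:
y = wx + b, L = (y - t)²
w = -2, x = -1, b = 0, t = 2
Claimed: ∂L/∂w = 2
Incorrect

y = (-2)(-1) + 0 = 2
∂L/∂y = 2(y - t) = 2(2 - 2) = 0
∂y/∂w = x = -1
∂L/∂w = 0 × -1 = 0

Claimed value: 2
Incorrect: The correct gradient is 0.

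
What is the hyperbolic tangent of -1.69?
-0.9341

tanh(-1.69) = (e^(-1.69) - e^(1.69))/(e^(-1.69) + e^(1.69)) = -0.9341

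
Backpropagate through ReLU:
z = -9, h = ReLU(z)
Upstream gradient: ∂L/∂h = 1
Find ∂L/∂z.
∂L/∂z = 0

h = ReLU(-9) = 0
Since z < 0: ∂h/∂z = 0
∂L/∂z = ∂L/∂h · ∂h/∂z = 1 × 0 = 0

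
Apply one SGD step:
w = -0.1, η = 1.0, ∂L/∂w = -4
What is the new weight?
w_new = 3.9

w_new = w - η·∂L/∂w = -0.1 - 1.0×(-4) = -0.1 - (-4) = 3.9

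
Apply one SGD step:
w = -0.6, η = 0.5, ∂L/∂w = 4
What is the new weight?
w_new = -2.6

w_new = w - η·∂L/∂w = -0.6 - 0.5×(4) = -0.6 - (2) = -2.6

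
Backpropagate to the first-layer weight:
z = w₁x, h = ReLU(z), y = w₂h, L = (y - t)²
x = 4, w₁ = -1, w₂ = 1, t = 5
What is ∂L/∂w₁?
∂L/∂w₁ = 0

Forward pass:
z = w₁x = -1×4 = -4
h = ReLU(-4) = 0
y = w₂h = 1×0 = 0

Backward pass:
∂L/∂y = 2(y - t) = 2(0 - 5) = -10
∂y/∂h = w₂ = 1
∂h/∂z = 0 (ReLU derivative)
∂z/∂w₁ = x = 4

∂L/∂w₁ = -10 × 1 × 0 × 4 = 0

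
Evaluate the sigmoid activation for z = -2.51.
0.07516

sigmoid(-2.51) = 1/(1 + e^(2.51)) = 1/(1 + 12.3) = 0.07516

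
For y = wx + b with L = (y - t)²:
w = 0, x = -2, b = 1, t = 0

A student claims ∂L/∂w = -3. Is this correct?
Incorrect

y = (0)(-2) + 1 = 1
∂L/∂y = 2(y - t) = 2(1 - 0) = 2
∂y/∂w = x = -2
∂L/∂w = 2 × -2 = -4

Claimed value: -3
Incorrect: The correct gradient is -4.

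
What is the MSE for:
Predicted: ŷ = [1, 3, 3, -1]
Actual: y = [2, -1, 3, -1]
MSE = 4.25

MSE = (1/4)((1-2)² + (3--1)² + (3-3)² + (-1--1)²) = (1/4)(1 + 16 + 0 + 0) = 4.25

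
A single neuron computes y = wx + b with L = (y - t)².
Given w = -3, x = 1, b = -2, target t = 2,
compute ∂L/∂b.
∂L/∂b = -14

y = wx + b = (-3)(1) + -2 = -5
∂L/∂y = 2(y - t) = 2(-5 - 2) = -14
∂y/∂b = 1
∂L/∂b = ∂L/∂y · ∂y/∂b = -14 × 1 = -14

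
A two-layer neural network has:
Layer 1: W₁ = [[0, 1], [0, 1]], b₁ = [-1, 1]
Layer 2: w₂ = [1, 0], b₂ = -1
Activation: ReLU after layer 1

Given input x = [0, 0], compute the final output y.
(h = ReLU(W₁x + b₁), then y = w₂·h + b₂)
y = -1

Layer 1 pre-activation: z₁ = [-1, 1]
After ReLU: h = [0, 1]
Layer 2 output: y = 1×0 + 0×1 + -1 = -1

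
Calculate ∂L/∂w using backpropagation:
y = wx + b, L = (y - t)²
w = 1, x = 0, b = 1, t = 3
∂L/∂w = 0

y = wx + b = (1)(0) + 1 = 1
∂L/∂y = 2(y - t) = 2(1 - 3) = -4
∂y/∂w = x = 0
∂L/∂w = ∂L/∂y · ∂y/∂w = -4 × 0 = 0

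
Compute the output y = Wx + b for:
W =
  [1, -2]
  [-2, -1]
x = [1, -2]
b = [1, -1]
y = [6, -1]

Wx = [1×1 + -2×-2, -2×1 + -1×-2]
   = [5, 0]
y = Wx + b = [5 + 1, 0 + -1] = [6, -1]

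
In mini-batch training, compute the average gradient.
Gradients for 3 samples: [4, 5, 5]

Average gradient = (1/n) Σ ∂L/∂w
Average gradient = 4.667

Average = (1/3)(4 + 5 + 5) = 14/3 = 4.667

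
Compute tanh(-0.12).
-0.1194

tanh(-0.12) = (e^(-0.12) - e^(0.12))/(e^(-0.12) + e^(0.12)) = -0.1194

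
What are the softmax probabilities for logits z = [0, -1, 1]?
p = [0.2447, 0.09, 0.6652]

exp(z) = [1, 0.3679, 2.718]
Sum = 4.086
p = [0.2447, 0.09, 0.6652]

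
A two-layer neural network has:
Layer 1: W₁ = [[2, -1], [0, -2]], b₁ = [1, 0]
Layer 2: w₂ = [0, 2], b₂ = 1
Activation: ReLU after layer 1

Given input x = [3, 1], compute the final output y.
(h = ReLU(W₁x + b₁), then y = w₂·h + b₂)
y = 1

Layer 1 pre-activation: z₁ = [6, -2]
After ReLU: h = [6, 0]
Layer 2 output: y = 0×6 + 2×0 + 1 = 1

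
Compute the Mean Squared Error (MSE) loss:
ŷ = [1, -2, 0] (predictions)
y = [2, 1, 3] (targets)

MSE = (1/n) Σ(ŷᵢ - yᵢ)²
MSE = 6.333

MSE = (1/3)((1-2)² + (-2-1)² + (0-3)²) = (1/3)(1 + 9 + 9) = 6.333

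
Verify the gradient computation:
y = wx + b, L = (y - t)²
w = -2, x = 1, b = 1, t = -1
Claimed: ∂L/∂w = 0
Correct

y = (-2)(1) + 1 = -1
∂L/∂y = 2(y - t) = 2(-1 - -1) = 0
∂y/∂w = x = 1
∂L/∂w = 0 × 1 = 0

Claimed value: 0
Correct: The correct gradient is 0.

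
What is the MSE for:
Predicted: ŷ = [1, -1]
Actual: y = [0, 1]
MSE = 2.5

MSE = (1/2)((1-0)² + (-1-1)²) = (1/2)(1 + 4) = 2.5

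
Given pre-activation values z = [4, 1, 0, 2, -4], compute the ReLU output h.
h = [4, 1, 0, 2, 0]

ReLU applied element-wise: max(0,4)=4, max(0,1)=1, max(0,0)=0, max(0,2)=2, max(0,-4)=0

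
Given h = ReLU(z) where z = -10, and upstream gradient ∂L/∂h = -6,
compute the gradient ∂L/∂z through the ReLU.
∂L/∂z = 0

h = ReLU(-10) = 0
Since z < 0: ∂h/∂z = 0
∂L/∂z = ∂L/∂h · ∂h/∂z = -6 × 0 = 0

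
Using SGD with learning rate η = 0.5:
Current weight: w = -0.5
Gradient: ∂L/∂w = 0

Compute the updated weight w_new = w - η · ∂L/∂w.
w_new = -0.5

w_new = w - η·∂L/∂w = -0.5 - 0.5×(0) = -0.5 - (0) = -0.5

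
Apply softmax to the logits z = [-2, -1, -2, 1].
p = [0.0403, 0.1096, 0.0403, 0.8098]

exp(z) = [0.1353, 0.3679, 0.1353, 2.718]
Sum = 3.357
p = [0.0403, 0.1096, 0.0403, 0.8098]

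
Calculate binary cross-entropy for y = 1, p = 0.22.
L = 1.514

L = -1·log(0.22) - 0·log(0.78) = -log(0.22) = 1.514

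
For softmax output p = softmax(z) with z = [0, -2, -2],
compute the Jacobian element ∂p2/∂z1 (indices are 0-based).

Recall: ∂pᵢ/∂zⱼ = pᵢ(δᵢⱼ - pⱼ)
∂p2/∂z1 = -0.01134

p = softmax(z) = [0.787, 0.1065, 0.1065]
p2 = 0.1065, p1 = 0.1065

∂p2/∂z1 = -p2 × p1 = -0.1065 × 0.1065 = -0.01134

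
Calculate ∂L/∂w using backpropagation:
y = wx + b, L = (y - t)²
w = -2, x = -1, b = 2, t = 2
∂L/∂w = -4

y = wx + b = (-2)(-1) + 2 = 4
∂L/∂y = 2(y - t) = 2(4 - 2) = 4
∂y/∂w = x = -1
∂L/∂w = ∂L/∂y · ∂y/∂w = 4 × -1 = -4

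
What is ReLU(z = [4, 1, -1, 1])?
h = [4, 1, 0, 1]

ReLU applied element-wise: max(0,4)=4, max(0,1)=1, max(0,-1)=0, max(0,1)=1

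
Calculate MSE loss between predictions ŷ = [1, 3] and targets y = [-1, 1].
MSE = 4

MSE = (1/2)((1--1)² + (3-1)²) = (1/2)(4 + 4) = 4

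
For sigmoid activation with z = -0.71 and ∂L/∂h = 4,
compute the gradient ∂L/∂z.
∂L/∂z = 0.8839

σ(-0.71) = 0.3296
σ'(-0.71) = σ(-0.71)(1 - σ(-0.71)) = 0.3296 × 0.6704 = 0.221
∂L/∂z = ∂L/∂h · σ'(z) = 4 × 0.221 = 0.8839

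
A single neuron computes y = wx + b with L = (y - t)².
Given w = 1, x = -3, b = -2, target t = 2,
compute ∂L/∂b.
∂L/∂b = -14

y = wx + b = (1)(-3) + -2 = -5
∂L/∂y = 2(y - t) = 2(-5 - 2) = -14
∂y/∂b = 1
∂L/∂b = ∂L/∂y · ∂y/∂b = -14 × 1 = -14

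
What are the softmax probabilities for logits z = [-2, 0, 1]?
p = [0.0351, 0.2595, 0.7054]

exp(z) = [0.1353, 1, 2.718]
Sum = 3.854
p = [0.0351, 0.2595, 0.7054]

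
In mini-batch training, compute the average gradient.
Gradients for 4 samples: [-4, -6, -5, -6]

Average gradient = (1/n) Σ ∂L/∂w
Average gradient = -5.25

Average = (1/4)(-4 + -6 + -5 + -6) = -21/4 = -5.25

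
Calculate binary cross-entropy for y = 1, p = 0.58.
L = 0.5447

L = -1·log(0.58) - 0·log(0.42) = -log(0.58) = 0.5447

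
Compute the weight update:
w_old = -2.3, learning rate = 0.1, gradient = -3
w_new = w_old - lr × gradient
w_new = -2

w_new = w - η·∂L/∂w = -2.3 - 0.1×(-3) = -2.3 - (-0.3) = -2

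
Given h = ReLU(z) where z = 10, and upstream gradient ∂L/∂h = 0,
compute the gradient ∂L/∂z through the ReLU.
∂L/∂z = 0

h = ReLU(10) = 10
Since z > 0: ∂h/∂z = 1
∂L/∂z = ∂L/∂h · ∂h/∂z = 0 × 1 = 0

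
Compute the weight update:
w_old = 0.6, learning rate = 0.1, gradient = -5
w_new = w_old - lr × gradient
w_new = 1.1

w_new = w - η·∂L/∂w = 0.6 - 0.1×(-5) = 0.6 - (-0.5) = 1.1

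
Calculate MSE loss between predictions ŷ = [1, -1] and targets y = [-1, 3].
MSE = 10

MSE = (1/2)((1--1)² + (-1-3)²) = (1/2)(4 + 16) = 10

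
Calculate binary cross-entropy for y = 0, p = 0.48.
L = 0.6539

L = -0·log(0.48) - 1·log(0.52) = -log(0.52) = 0.6539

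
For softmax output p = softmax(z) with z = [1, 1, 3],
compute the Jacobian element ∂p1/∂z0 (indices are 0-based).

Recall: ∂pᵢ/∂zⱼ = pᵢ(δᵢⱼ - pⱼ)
∂p1/∂z0 = -0.01134

p = softmax(z) = [0.1065, 0.1065, 0.787]
p1 = 0.1065, p0 = 0.1065

∂p1/∂z0 = -p1 × p0 = -0.1065 × 0.1065 = -0.01134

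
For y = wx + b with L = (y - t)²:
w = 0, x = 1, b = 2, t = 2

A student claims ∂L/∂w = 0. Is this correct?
Correct

y = (0)(1) + 2 = 2
∂L/∂y = 2(y - t) = 2(2 - 2) = 0
∂y/∂w = x = 1
∂L/∂w = 0 × 1 = 0

Claimed value: 0
Correct: The correct gradient is 0.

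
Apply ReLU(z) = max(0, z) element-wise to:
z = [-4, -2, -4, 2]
h = [0, 0, 0, 2]

ReLU applied element-wise: max(0,-4)=0, max(0,-2)=0, max(0,-4)=0, max(0,2)=2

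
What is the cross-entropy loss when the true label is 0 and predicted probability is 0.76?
L = 1.427

L = -0·log(0.76) - 1·log(0.24) = -log(0.24) = 1.427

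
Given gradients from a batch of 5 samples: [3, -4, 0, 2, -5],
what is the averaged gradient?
Average gradient = -0.8

Average = (1/5)(3 + -4 + 0 + 2 + -5) = -4/5 = -0.8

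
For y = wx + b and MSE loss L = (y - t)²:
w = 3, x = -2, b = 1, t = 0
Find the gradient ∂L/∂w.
∂L/∂w = 20

y = wx + b = (3)(-2) + 1 = -5
∂L/∂y = 2(y - t) = 2(-5 - 0) = -10
∂y/∂w = x = -2
∂L/∂w = ∂L/∂y · ∂y/∂w = -10 × -2 = 20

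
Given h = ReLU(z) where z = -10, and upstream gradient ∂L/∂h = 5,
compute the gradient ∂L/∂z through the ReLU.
∂L/∂z = 0

h = ReLU(-10) = 0
Since z < 0: ∂h/∂z = 0
∂L/∂z = ∂L/∂h · ∂h/∂z = 5 × 0 = 0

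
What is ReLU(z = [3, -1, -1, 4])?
h = [3, 0, 0, 4]

ReLU applied element-wise: max(0,3)=3, max(0,-1)=0, max(0,-1)=0, max(0,4)=4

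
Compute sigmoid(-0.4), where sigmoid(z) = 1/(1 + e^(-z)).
0.4013

sigmoid(-0.4) = 1/(1 + e^(0.4)) = 1/(1 + 1.492) = 0.4013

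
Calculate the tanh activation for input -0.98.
-0.7531

tanh(-0.98) = (e^(-0.98) - e^(0.98))/(e^(-0.98) + e^(0.98)) = -0.7531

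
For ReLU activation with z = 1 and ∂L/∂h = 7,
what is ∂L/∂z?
∂L/∂z = 7

h = ReLU(1) = 1
Since z > 0: ∂h/∂z = 1
∂L/∂z = ∂L/∂h · ∂h/∂z = 7 × 1 = 7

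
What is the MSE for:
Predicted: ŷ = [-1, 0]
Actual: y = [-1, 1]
MSE = 0.5

MSE = (1/2)((-1--1)² + (0-1)²) = (1/2)(0 + 1) = 0.5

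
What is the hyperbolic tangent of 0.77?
0.6469

tanh(0.77) = (e^(0.77) - e^(-0.77))/(e^(0.77) + e^(-0.77)) = 0.6469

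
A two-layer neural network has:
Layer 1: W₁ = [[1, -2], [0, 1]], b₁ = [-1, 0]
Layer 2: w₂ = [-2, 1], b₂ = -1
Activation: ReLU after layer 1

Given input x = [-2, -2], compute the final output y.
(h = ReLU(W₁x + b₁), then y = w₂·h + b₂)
y = -3

Layer 1 pre-activation: z₁ = [1, -2]
After ReLU: h = [1, 0]
Layer 2 output: y = -2×1 + 1×0 + -1 = -3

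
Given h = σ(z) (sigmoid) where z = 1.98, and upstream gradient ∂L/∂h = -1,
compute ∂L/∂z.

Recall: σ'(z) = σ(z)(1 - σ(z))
∂L/∂z = -0.1066

σ(1.98) = 0.8787
σ'(1.98) = σ(1.98)(1 - σ(1.98)) = 0.8787 × 0.1213 = 0.1066
∂L/∂z = ∂L/∂h · σ'(z) = -1 × 0.1066 = -0.1066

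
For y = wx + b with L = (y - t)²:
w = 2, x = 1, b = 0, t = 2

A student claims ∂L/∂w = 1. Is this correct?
Incorrect

y = (2)(1) + 0 = 2
∂L/∂y = 2(y - t) = 2(2 - 2) = 0
∂y/∂w = x = 1
∂L/∂w = 0 × 1 = 0

Claimed value: 1
Incorrect: The correct gradient is 0.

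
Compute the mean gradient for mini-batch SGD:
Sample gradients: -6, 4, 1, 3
Average gradient = 0.5

Average = (1/4)(-6 + 4 + 1 + 3) = 2/4 = 0.5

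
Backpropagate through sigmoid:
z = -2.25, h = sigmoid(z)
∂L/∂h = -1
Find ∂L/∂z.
∂L/∂z = -0.08626

σ(-2.25) = 0.09535
σ'(-2.25) = σ(-2.25)(1 - σ(-2.25)) = 0.09535 × 0.9047 = 0.08626
∂L/∂z = ∂L/∂h · σ'(z) = -1 × 0.08626 = -0.08626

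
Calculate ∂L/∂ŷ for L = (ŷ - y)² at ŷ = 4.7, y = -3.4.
∂L/∂ŷ = 16.2

∂L/∂ŷ = 2(ŷ - y) = 2(4.7 - -3.4) = 2(8.1) = 16.2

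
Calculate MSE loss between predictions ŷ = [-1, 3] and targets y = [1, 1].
MSE = 4

MSE = (1/2)((-1-1)² + (3-1)²) = (1/2)(4 + 4) = 4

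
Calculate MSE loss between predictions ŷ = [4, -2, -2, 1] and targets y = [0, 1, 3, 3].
MSE = 13.5

MSE = (1/4)((4-0)² + (-2-1)² + (-2-3)² + (1-3)²) = (1/4)(16 + 9 + 25 + 4) = 13.5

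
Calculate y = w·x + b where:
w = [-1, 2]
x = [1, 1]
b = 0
y = 1

y = (-1)(1) + (2)(1) + 0 = 1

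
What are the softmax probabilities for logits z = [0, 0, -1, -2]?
p = [0.3995, 0.3995, 0.147, 0.0541]

exp(z) = [1, 1, 0.3679, 0.1353]
Sum = 2.503
p = [0.3995, 0.3995, 0.147, 0.0541]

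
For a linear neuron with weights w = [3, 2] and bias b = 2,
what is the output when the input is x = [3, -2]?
y = 7

y = (3)(3) + (2)(-2) + 2 = 7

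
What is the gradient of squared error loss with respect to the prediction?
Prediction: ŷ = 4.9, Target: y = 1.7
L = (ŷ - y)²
∂L/∂ŷ = 6.4

∂L/∂ŷ = 2(ŷ - y) = 2(4.9 - 1.7) = 2(3.2) = 6.4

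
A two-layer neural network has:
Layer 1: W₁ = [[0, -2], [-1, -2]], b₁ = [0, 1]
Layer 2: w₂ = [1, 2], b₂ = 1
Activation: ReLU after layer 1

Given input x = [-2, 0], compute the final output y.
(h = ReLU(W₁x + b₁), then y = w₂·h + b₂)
y = 7

Layer 1 pre-activation: z₁ = [0, 3]
After ReLU: h = [0, 3]
Layer 2 output: y = 1×0 + 2×3 + 1 = 7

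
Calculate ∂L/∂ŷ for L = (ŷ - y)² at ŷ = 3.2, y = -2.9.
∂L/∂ŷ = 12.2

∂L/∂ŷ = 2(ŷ - y) = 2(3.2 - -2.9) = 2(6.1) = 12.2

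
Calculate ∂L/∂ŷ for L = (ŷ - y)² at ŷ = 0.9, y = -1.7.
∂L/∂ŷ = 5.2

∂L/∂ŷ = 2(ŷ - y) = 2(0.9 - -1.7) = 2(2.6) = 5.2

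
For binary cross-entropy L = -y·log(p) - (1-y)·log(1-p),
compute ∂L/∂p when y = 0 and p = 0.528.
∂L/∂p = 2.119

∂L/∂p = -y/p + (1-y)/(1-p) = 0 + 1/0.472 = 2.119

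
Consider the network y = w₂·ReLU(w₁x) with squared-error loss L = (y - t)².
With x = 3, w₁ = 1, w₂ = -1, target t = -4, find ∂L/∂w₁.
∂L/∂w₁ = -6

Forward pass:
z = w₁x = 1×3 = 3
h = ReLU(3) = 3
y = w₂h = -1×3 = -3

Backward pass:
∂L/∂y = 2(y - t) = 2(-3 - -4) = 2
∂y/∂h = w₂ = -1
∂h/∂z = 1 (ReLU derivative)
∂z/∂w₁ = x = 3

∂L/∂w₁ = 2 × -1 × 1 × 3 = -6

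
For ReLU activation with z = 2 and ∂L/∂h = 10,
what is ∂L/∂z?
∂L/∂z = 10

h = ReLU(2) = 2
Since z > 0: ∂h/∂z = 1
∂L/∂z = ∂L/∂h · ∂h/∂z = 10 × 1 = 10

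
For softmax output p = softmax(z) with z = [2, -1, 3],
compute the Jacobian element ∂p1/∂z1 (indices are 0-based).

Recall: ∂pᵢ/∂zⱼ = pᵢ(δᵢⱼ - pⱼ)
∂p1/∂z1 = 0.01304

p = softmax(z) = [0.2654, 0.01321, 0.7214]
p1 = 0.01321

∂p1/∂z1 = p1(1 - p1) = 0.01321 × (1 - 0.01321) = 0.01304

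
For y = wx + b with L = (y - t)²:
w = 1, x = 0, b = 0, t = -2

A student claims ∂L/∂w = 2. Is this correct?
Incorrect

y = (1)(0) + 0 = 0
∂L/∂y = 2(y - t) = 2(0 - -2) = 4
∂y/∂w = x = 0
∂L/∂w = 4 × 0 = 0

Claimed value: 2
Incorrect: The correct gradient is 0.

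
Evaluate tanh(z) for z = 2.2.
0.9757

tanh(2.2) = (e^(2.2) - e^(-2.2))/(e^(2.2) + e^(-2.2)) = 0.9757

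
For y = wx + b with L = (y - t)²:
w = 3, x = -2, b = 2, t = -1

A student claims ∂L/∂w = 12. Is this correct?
Correct

y = (3)(-2) + 2 = -4
∂L/∂y = 2(y - t) = 2(-4 - -1) = -6
∂y/∂w = x = -2
∂L/∂w = -6 × -2 = 12

Claimed value: 12
Correct: The correct gradient is 12.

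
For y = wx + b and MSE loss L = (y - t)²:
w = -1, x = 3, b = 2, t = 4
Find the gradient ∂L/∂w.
∂L/∂w = -30

y = wx + b = (-1)(3) + 2 = -1
∂L/∂y = 2(y - t) = 2(-1 - 4) = -10
∂y/∂w = x = 3
∂L/∂w = ∂L/∂y · ∂y/∂w = -10 × 3 = -30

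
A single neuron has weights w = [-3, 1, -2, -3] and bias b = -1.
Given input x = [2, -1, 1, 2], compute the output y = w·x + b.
y = -16

y = (-3)(2) + (1)(-1) + (-2)(1) + (-3)(2) + -1 = -16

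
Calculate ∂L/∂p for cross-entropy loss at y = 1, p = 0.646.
∂L/∂p = -1.548

∂L/∂p = -y/p + (1-y)/(1-p) = -1/0.646 + 0 = -1.548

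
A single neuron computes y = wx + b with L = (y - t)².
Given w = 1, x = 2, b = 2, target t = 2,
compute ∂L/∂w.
∂L/∂w = 8

y = wx + b = (1)(2) + 2 = 4
∂L/∂y = 2(y - t) = 2(4 - 2) = 4
∂y/∂w = x = 2
∂L/∂w = ∂L/∂y · ∂y/∂w = 4 × 2 = 8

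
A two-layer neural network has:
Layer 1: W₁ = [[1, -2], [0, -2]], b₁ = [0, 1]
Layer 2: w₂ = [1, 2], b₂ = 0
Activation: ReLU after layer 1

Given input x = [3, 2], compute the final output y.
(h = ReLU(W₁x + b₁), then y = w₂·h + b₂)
y = 0

Layer 1 pre-activation: z₁ = [-1, -3]
After ReLU: h = [0, 0]
Layer 2 output: y = 1×0 + 2×0 + 0 = 0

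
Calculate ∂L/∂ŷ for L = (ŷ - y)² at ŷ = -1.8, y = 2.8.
∂L/∂ŷ = -9.2

∂L/∂ŷ = 2(ŷ - y) = 2(-1.8 - 2.8) = 2(-4.6) = -9.2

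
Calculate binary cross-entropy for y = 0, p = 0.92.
L = 2.526

L = -0·log(0.92) - 1·log(0.08) = -log(0.08) = 2.526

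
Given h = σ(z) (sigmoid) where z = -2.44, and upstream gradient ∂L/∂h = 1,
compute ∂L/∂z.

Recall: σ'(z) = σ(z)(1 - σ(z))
∂L/∂z = 0.07375

σ(-2.44) = 0.08017
σ'(-2.44) = σ(-2.44)(1 - σ(-2.44)) = 0.08017 × 0.9198 = 0.07375
∂L/∂z = ∂L/∂h · σ'(z) = 1 × 0.07375 = 0.07375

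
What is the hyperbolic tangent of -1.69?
-0.9341

tanh(-1.69) = (e^(-1.69) - e^(1.69))/(e^(-1.69) + e^(1.69)) = -0.9341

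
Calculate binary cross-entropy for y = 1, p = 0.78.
L = 0.2485

L = -1·log(0.78) - 0·log(0.22) = -log(0.78) = 0.2485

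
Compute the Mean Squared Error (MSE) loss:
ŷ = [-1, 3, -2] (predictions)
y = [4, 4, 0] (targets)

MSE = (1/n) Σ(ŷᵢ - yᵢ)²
MSE = 10

MSE = (1/3)((-1-4)² + (3-4)² + (-2-0)²) = (1/3)(25 + 1 + 4) = 10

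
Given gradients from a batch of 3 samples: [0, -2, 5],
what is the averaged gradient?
Average gradient = 1

Average = (1/3)(0 + -2 + 5) = 3/3 = 1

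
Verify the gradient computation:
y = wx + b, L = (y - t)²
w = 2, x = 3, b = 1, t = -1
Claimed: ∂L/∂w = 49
Incorrect

y = (2)(3) + 1 = 7
∂L/∂y = 2(y - t) = 2(7 - -1) = 16
∂y/∂w = x = 3
∂L/∂w = 16 × 3 = 48

Claimed value: 49
Incorrect: The correct gradient is 48.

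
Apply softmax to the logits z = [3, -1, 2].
p = [0.7214, 0.0132, 0.2654]

exp(z) = [20.09, 0.3679, 7.389]
Sum = 27.84
p = [0.7214, 0.0132, 0.2654]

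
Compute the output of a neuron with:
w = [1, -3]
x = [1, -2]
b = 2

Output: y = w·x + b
y = 9

y = (1)(1) + (-3)(-2) + 2 = 9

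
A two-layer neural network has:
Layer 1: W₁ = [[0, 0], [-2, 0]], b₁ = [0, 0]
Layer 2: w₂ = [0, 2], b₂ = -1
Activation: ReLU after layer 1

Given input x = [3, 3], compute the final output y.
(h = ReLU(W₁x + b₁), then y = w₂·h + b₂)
y = -1

Layer 1 pre-activation: z₁ = [0, -6]
After ReLU: h = [0, 0]
Layer 2 output: y = 0×0 + 2×0 + -1 = -1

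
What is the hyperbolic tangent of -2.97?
-0.9947

tanh(-2.97) = (e^(-2.97) - e^(2.97))/(e^(-2.97) + e^(2.97)) = -0.9947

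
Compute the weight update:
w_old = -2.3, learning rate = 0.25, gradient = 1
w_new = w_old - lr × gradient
w_new = -2.55

w_new = w - η·∂L/∂w = -2.3 - 0.25×(1) = -2.3 - (0.25) = -2.55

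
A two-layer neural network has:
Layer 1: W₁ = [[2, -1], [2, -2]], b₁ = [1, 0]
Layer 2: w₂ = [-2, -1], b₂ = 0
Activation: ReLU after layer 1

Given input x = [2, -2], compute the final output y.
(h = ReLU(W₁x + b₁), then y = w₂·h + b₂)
y = -22

Layer 1 pre-activation: z₁ = [7, 8]
After ReLU: h = [7, 8]
Layer 2 output: y = -2×7 + -1×8 + 0 = -22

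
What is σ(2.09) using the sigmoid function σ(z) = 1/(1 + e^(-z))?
0.8899

sigmoid(2.09) = 1/(1 + e^(-2.09)) = 1/(1 + 0.1237) = 0.8899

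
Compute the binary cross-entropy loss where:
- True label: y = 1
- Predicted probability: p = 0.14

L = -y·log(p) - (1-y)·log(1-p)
L = 1.966

L = -1·log(0.14) - 0·log(0.86) = -log(0.14) = 1.966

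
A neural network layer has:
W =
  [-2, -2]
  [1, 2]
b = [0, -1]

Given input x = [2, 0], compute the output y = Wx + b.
y = [-4, 1]

Wx = [-2×2 + -2×0, 1×2 + 2×0]
   = [-4, 2]
y = Wx + b = [-4 + 0, 2 + -1] = [-4, 1]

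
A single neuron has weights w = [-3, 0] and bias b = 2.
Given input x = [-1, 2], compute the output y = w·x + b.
y = 5

y = (-3)(-1) + (0)(2) + 2 = 5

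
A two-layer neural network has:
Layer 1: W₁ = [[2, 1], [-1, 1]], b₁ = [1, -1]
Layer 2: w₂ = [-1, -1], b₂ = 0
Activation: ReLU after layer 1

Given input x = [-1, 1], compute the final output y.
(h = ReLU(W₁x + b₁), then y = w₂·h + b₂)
y = -1

Layer 1 pre-activation: z₁ = [0, 1]
After ReLU: h = [0, 1]
Layer 2 output: y = -1×0 + -1×1 + 0 = -1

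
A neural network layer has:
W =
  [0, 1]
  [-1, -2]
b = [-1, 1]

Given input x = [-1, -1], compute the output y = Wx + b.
y = [-2, 4]

Wx = [0×-1 + 1×-1, -1×-1 + -2×-1]
   = [-1, 3]
y = Wx + b = [-1 + -1, 3 + 1] = [-2, 4]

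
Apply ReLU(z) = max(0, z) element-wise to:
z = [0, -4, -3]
h = [0, 0, 0]

ReLU applied element-wise: max(0,0)=0, max(0,-4)=0, max(0,-3)=0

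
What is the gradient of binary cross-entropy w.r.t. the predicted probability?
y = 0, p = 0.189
∂L/∂p = 1.233

∂L/∂p = -y/p + (1-y)/(1-p) = 0 + 1/0.811 = 1.233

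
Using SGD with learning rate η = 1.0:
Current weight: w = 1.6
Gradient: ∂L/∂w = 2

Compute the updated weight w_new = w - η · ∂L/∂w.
w_new = -0.4

w_new = w - η·∂L/∂w = 1.6 - 1.0×(2) = 1.6 - (2) = -0.4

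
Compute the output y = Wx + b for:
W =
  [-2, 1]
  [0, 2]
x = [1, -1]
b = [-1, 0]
y = [-4, -2]

Wx = [-2×1 + 1×-1, 0×1 + 2×-1]
   = [-3, -2]
y = Wx + b = [-3 + -1, -2 + 0] = [-4, -2]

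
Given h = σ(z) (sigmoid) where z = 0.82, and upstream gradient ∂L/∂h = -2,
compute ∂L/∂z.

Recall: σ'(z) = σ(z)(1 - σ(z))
∂L/∂z = -0.4245

σ(0.82) = 0.6942
σ'(0.82) = σ(0.82)(1 - σ(0.82)) = 0.6942 × 0.3058 = 0.2123
∂L/∂z = ∂L/∂h · σ'(z) = -2 × 0.2123 = -0.4245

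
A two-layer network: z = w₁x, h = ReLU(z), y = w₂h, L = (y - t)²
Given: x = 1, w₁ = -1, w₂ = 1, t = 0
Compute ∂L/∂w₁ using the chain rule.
∂L/∂w₁ = 0

Forward pass:
z = w₁x = -1×1 = -1
h = ReLU(-1) = 0
y = w₂h = 1×0 = 0

Backward pass:
∂L/∂y = 2(y - t) = 2(0 - 0) = 0
∂y/∂h = w₂ = 1
∂h/∂z = 0 (ReLU derivative)
∂z/∂w₁ = x = 1

∂L/∂w₁ = 0 × 1 × 0 × 1 = 0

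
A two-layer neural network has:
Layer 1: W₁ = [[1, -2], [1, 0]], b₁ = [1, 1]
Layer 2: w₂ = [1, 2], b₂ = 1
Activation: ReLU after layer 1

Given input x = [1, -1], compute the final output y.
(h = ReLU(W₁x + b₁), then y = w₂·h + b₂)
y = 9

Layer 1 pre-activation: z₁ = [4, 2]
After ReLU: h = [4, 2]
Layer 2 output: y = 1×4 + 2×2 + 1 = 9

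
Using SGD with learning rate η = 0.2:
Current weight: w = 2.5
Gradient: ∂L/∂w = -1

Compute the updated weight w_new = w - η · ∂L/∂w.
w_new = 2.7

w_new = w - η·∂L/∂w = 2.5 - 0.2×(-1) = 2.5 - (-0.2) = 2.7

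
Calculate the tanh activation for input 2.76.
0.992

tanh(2.76) = (e^(2.76) - e^(-2.76))/(e^(2.76) + e^(-2.76)) = 0.992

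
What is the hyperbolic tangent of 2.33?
0.9812

tanh(2.33) = (e^(2.33) - e^(-2.33))/(e^(2.33) + e^(-2.33)) = 0.9812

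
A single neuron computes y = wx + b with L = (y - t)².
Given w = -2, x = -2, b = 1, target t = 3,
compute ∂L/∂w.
∂L/∂w = -8

y = wx + b = (-2)(-2) + 1 = 5
∂L/∂y = 2(y - t) = 2(5 - 3) = 4
∂y/∂w = x = -2
∂L/∂w = ∂L/∂y · ∂y/∂w = 4 × -2 = -8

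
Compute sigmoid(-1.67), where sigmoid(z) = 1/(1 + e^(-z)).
0.1584

sigmoid(-1.67) = 1/(1 + e^(1.67)) = 1/(1 + 5.312) = 0.1584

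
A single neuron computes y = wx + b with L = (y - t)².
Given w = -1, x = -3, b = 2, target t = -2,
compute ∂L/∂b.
∂L/∂b = 14

y = wx + b = (-1)(-3) + 2 = 5
∂L/∂y = 2(y - t) = 2(5 - -2) = 14
∂y/∂b = 1
∂L/∂b = ∂L/∂y · ∂y/∂b = 14 × 1 = 14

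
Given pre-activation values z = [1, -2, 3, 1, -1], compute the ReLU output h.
h = [1, 0, 3, 1, 0]

ReLU applied element-wise: max(0,1)=1, max(0,-2)=0, max(0,3)=3, max(0,1)=1, max(0,-1)=0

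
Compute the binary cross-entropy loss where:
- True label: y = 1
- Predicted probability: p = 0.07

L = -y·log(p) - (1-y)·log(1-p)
L = 2.659

L = -1·log(0.07) - 0·log(0.93) = -log(0.07) = 2.659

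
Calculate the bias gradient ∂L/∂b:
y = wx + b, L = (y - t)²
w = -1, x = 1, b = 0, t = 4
∂L/∂b = -10

y = wx + b = (-1)(1) + 0 = -1
∂L/∂y = 2(y - t) = 2(-1 - 4) = -10
∂y/∂b = 1
∂L/∂b = ∂L/∂y · ∂y/∂b = -10 × 1 = -10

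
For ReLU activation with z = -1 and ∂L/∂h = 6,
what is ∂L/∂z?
∂L/∂z = 0

h = ReLU(-1) = 0
Since z < 0: ∂h/∂z = 0
∂L/∂z = ∂L/∂h · ∂h/∂z = 6 × 0 = 0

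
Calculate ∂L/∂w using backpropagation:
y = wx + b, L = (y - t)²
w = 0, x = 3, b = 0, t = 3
∂L/∂w = -18

y = wx + b = (0)(3) + 0 = 0
∂L/∂y = 2(y - t) = 2(0 - 3) = -6
∂y/∂w = x = 3
∂L/∂w = ∂L/∂y · ∂y/∂w = -6 × 3 = -18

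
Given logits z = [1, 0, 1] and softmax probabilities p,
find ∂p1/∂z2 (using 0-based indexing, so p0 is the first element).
∂p1/∂z2 = -0.06561

p = softmax(z) = [0.4223, 0.1554, 0.4223]
p1 = 0.1554, p2 = 0.4223

∂p1/∂z2 = -p1 × p2 = -0.1554 × 0.4223 = -0.06561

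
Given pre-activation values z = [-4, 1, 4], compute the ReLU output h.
h = [0, 1, 4]

ReLU applied element-wise: max(0,-4)=0, max(0,1)=1, max(0,4)=4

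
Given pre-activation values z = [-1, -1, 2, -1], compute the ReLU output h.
h = [0, 0, 2, 0]

ReLU applied element-wise: max(0,-1)=0, max(0,-1)=0, max(0,2)=2, max(0,-1)=0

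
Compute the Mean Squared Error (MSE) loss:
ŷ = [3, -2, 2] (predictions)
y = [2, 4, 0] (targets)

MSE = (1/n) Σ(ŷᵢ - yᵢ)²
MSE = 13.67

MSE = (1/3)((3-2)² + (-2-4)² + (2-0)²) = (1/3)(1 + 36 + 4) = 13.67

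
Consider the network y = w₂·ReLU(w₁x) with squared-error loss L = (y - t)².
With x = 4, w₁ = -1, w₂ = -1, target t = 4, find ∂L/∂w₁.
∂L/∂w₁ = 0

Forward pass:
z = w₁x = -1×4 = -4
h = ReLU(-4) = 0
y = w₂h = -1×0 = 0

Backward pass:
∂L/∂y = 2(y - t) = 2(0 - 4) = -8
∂y/∂h = w₂ = -1
∂h/∂z = 0 (ReLU derivative)
∂z/∂w₁ = x = 4

∂L/∂w₁ = -8 × -1 × 0 × 4 = 0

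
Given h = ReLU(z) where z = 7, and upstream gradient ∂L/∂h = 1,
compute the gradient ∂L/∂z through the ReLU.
∂L/∂z = 1

h = ReLU(7) = 7
Since z > 0: ∂h/∂z = 1
∂L/∂z = ∂L/∂h · ∂h/∂z = 1 × 1 = 1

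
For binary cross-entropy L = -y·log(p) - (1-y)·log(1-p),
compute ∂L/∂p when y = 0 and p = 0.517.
∂L/∂p = 2.07

∂L/∂p = -y/p + (1-y)/(1-p) = 0 + 1/0.483 = 2.07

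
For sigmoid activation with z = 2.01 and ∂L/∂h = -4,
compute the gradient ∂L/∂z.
∂L/∂z = -0.4168

σ(2.01) = 0.8818
σ'(2.01) = σ(2.01)(1 - σ(2.01)) = 0.8818 × 0.1182 = 0.1042
∂L/∂z = ∂L/∂h · σ'(z) = -4 × 0.1042 = -0.4168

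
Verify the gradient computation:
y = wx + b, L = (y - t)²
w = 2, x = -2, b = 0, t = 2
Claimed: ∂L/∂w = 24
Correct

y = (2)(-2) + 0 = -4
∂L/∂y = 2(y - t) = 2(-4 - 2) = -12
∂y/∂w = x = -2
∂L/∂w = -12 × -2 = 24

Claimed value: 24
Correct: The correct gradient is 24.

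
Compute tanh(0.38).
0.3627

tanh(0.38) = (e^(0.38) - e^(-0.38))/(e^(0.38) + e^(-0.38)) = 0.3627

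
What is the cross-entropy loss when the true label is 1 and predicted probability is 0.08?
L = 2.526

L = -1·log(0.08) - 0·log(0.92) = -log(0.08) = 2.526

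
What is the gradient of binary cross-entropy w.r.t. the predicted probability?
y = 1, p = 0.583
∂L/∂p = -1.715

∂L/∂p = -y/p + (1-y)/(1-p) = -1/0.583 + 0 = -1.715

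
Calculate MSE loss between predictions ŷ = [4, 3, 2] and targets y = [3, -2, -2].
MSE = 14

MSE = (1/3)((4-3)² + (3--2)² + (2--2)²) = (1/3)(1 + 25 + 16) = 14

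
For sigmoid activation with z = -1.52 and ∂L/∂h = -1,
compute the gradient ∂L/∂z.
∂L/∂z = -0.1473

σ(-1.52) = 0.1795
σ'(-1.52) = σ(-1.52)(1 - σ(-1.52)) = 0.1795 × 0.8205 = 0.1473
∂L/∂z = ∂L/∂h · σ'(z) = -1 × 0.1473 = -0.1473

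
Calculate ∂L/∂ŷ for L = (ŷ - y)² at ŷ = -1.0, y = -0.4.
∂L/∂ŷ = -1.2

∂L/∂ŷ = 2(ŷ - y) = 2(-1.0 - -0.4) = 2(-0.6) = -1.2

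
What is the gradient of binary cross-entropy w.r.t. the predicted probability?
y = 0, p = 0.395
∂L/∂p = 1.653

∂L/∂p = -y/p + (1-y)/(1-p) = 0 + 1/0.605 = 1.653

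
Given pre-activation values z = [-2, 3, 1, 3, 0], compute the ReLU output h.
h = [0, 3, 1, 3, 0]

ReLU applied element-wise: max(0,-2)=0, max(0,3)=3, max(0,1)=1, max(0,3)=3, max(0,0)=0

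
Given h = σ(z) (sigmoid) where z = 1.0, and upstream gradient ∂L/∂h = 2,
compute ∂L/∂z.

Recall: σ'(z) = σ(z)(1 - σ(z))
∂L/∂z = 0.3932

σ(1.0) = 0.7311
σ'(1.0) = σ(1.0)(1 - σ(1.0)) = 0.7311 × 0.2689 = 0.1966
∂L/∂z = ∂L/∂h · σ'(z) = 2 × 0.1966 = 0.3932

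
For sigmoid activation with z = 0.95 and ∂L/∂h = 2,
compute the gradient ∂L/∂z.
∂L/∂z = 0.4022

σ(0.95) = 0.7211
σ'(0.95) = σ(0.95)(1 - σ(0.95)) = 0.7211 × 0.2789 = 0.2011
∂L/∂z = ∂L/∂h · σ'(z) = 2 × 0.2011 = 0.4022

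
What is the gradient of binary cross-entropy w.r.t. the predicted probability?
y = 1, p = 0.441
∂L/∂p = -2.268

∂L/∂p = -y/p + (1-y)/(1-p) = -1/0.441 + 0 = -2.268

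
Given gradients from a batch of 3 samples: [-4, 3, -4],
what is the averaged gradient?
Average gradient = -1.667

Average = (1/3)(-4 + 3 + -4) = -5/3 = -1.667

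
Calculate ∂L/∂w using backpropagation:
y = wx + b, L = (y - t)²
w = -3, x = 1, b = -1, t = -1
∂L/∂w = -6

y = wx + b = (-3)(1) + -1 = -4
∂L/∂y = 2(y - t) = 2(-4 - -1) = -6
∂y/∂w = x = 1
∂L/∂w = ∂L/∂y · ∂y/∂w = -6 × 1 = -6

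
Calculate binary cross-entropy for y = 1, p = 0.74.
L = 0.3011

L = -1·log(0.74) - 0·log(0.26) = -log(0.74) = 0.3011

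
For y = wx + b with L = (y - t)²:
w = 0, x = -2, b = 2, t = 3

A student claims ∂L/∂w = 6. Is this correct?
Incorrect

y = (0)(-2) + 2 = 2
∂L/∂y = 2(y - t) = 2(2 - 3) = -2
∂y/∂w = x = -2
∂L/∂w = -2 × -2 = 4

Claimed value: 6
Incorrect: The correct gradient is 4.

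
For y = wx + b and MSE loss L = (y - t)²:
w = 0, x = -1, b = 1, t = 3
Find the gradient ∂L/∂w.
∂L/∂w = 4

y = wx + b = (0)(-1) + 1 = 1
∂L/∂y = 2(y - t) = 2(1 - 3) = -4
∂y/∂w = x = -1
∂L/∂w = ∂L/∂y · ∂y/∂w = -4 × -1 = 4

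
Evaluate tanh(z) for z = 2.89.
0.9938

tanh(2.89) = (e^(2.89) - e^(-2.89))/(e^(2.89) + e^(-2.89)) = 0.9938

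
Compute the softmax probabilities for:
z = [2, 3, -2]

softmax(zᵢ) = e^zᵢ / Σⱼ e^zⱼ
p = [0.2676, 0.7275, 0.0049]

exp(z) = [7.389, 20.09, 0.1353]
Sum = 27.61
p = [0.2676, 0.7275, 0.0049]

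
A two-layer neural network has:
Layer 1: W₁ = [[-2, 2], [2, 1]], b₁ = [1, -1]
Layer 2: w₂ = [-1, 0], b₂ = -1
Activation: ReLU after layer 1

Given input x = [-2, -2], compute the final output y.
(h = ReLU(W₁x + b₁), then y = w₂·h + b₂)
y = -2

Layer 1 pre-activation: z₁ = [1, -7]
After ReLU: h = [1, 0]
Layer 2 output: y = -1×1 + 0×0 + -1 = -2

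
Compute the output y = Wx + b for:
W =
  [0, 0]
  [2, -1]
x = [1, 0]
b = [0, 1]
y = [0, 3]

Wx = [0×1 + 0×0, 2×1 + -1×0]
   = [0, 2]
y = Wx + b = [0 + 0, 2 + 1] = [0, 3]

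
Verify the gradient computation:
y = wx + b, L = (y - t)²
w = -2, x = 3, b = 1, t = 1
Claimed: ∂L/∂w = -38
Incorrect

y = (-2)(3) + 1 = -5
∂L/∂y = 2(y - t) = 2(-5 - 1) = -12
∂y/∂w = x = 3
∂L/∂w = -12 × 3 = -36

Claimed value: -38
Incorrect: The correct gradient is -36.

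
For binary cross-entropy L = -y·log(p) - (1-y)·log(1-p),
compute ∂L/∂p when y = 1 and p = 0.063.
∂L/∂p = -15.87

∂L/∂p = -y/p + (1-y)/(1-p) = -1/0.063 + 0 = -15.87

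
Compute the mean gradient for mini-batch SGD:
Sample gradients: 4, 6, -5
Average gradient = 1.667

Average = (1/3)(4 + 6 + -5) = 5/3 = 1.667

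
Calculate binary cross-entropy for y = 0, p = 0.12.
L = 0.1278

L = -0·log(0.12) - 1·log(0.88) = -log(0.88) = 0.1278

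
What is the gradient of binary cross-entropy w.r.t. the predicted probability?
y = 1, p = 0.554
∂L/∂p = -1.805

∂L/∂p = -y/p + (1-y)/(1-p) = -1/0.554 + 0 = -1.805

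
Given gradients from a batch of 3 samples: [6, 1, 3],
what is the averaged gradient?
Average gradient = 3.333

Average = (1/3)(6 + 1 + 3) = 10/3 = 3.333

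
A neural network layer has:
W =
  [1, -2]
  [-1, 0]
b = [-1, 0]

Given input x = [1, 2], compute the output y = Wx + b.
y = [-4, -1]

Wx = [1×1 + -2×2, -1×1 + 0×2]
   = [-3, -1]
y = Wx + b = [-3 + -1, -1 + 0] = [-4, -1]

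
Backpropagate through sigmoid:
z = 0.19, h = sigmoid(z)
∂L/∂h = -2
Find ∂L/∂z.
∂L/∂z = -0.4955

σ(0.19) = 0.5474
σ'(0.19) = σ(0.19)(1 - σ(0.19)) = 0.5474 × 0.4526 = 0.2478
∂L/∂z = ∂L/∂h · σ'(z) = -2 × 0.2478 = -0.4955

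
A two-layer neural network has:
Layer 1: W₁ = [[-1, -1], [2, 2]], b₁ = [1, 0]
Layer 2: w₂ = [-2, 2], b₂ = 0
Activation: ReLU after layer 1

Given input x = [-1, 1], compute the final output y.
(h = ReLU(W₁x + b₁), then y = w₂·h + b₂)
y = -2

Layer 1 pre-activation: z₁ = [1, 0]
After ReLU: h = [1, 0]
Layer 2 output: y = -2×1 + 2×0 + 0 = -2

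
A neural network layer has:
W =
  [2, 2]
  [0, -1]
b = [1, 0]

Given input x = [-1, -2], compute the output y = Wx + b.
y = [-5, 2]

Wx = [2×-1 + 2×-2, 0×-1 + -1×-2]
   = [-6, 2]
y = Wx + b = [-6 + 1, 2 + 0] = [-5, 2]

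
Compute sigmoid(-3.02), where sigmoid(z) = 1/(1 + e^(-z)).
0.04653

sigmoid(-3.02) = 1/(1 + e^(3.02)) = 1/(1 + 20.49) = 0.04653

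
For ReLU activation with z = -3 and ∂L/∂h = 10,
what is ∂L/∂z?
∂L/∂z = 0

h = ReLU(-3) = 0
Since z < 0: ∂h/∂z = 0
∂L/∂z = ∂L/∂h · ∂h/∂z = 10 × 0 = 0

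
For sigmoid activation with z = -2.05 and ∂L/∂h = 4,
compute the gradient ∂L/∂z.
∂L/∂z = 0.4042

σ(-2.05) = 0.1141
σ'(-2.05) = σ(-2.05)(1 - σ(-2.05)) = 0.1141 × 0.8859 = 0.101
∂L/∂z = ∂L/∂h · σ'(z) = 4 × 0.101 = 0.4042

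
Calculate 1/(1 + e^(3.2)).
0.03917

sigmoid(-3.2) = 1/(1 + e^(3.2)) = 1/(1 + 24.53) = 0.03917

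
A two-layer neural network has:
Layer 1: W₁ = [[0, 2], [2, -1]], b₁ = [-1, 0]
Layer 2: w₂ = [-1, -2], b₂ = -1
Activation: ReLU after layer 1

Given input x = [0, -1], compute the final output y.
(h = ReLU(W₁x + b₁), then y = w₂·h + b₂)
y = -3

Layer 1 pre-activation: z₁ = [-3, 1]
After ReLU: h = [0, 1]
Layer 2 output: y = -1×0 + -2×1 + -1 = -3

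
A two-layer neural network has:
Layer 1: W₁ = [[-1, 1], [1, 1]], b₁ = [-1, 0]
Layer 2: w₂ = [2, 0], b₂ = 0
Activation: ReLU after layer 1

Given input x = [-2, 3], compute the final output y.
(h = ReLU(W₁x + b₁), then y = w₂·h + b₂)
y = 8

Layer 1 pre-activation: z₁ = [4, 1]
After ReLU: h = [4, 1]
Layer 2 output: y = 2×4 + 0×1 + 0 = 8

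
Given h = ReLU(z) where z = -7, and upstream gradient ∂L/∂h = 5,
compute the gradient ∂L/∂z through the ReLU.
∂L/∂z = 0

h = ReLU(-7) = 0
Since z < 0: ∂h/∂z = 0
∂L/∂z = ∂L/∂h · ∂h/∂z = 5 × 0 = 0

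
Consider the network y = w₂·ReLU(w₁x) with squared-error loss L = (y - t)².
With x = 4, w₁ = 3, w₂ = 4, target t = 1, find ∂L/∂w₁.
∂L/∂w₁ = 1504

Forward pass:
z = w₁x = 3×4 = 12
h = ReLU(12) = 12
y = w₂h = 4×12 = 48

Backward pass:
∂L/∂y = 2(y - t) = 2(48 - 1) = 94
∂y/∂h = w₂ = 4
∂h/∂z = 1 (ReLU derivative)
∂z/∂w₁ = x = 4

∂L/∂w₁ = 94 × 4 × 1 × 4 = 1504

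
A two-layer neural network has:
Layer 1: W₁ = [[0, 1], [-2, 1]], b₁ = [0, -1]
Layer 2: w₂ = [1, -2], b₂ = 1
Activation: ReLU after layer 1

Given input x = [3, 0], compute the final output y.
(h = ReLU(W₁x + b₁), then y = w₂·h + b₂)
y = 1

Layer 1 pre-activation: z₁ = [0, -7]
After ReLU: h = [0, 0]
Layer 2 output: y = 1×0 + -2×0 + 1 = 1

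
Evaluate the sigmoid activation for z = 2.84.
0.9448

sigmoid(2.84) = 1/(1 + e^(-2.84)) = 1/(1 + 0.05843) = 0.9448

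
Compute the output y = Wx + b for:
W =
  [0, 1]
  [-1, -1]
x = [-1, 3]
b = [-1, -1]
y = [2, -3]

Wx = [0×-1 + 1×3, -1×-1 + -1×3]
   = [3, -2]
y = Wx + b = [3 + -1, -2 + -1] = [2, -3]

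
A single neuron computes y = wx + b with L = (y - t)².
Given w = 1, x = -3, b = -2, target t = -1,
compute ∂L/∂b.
∂L/∂b = -8

y = wx + b = (1)(-3) + -2 = -5
∂L/∂y = 2(y - t) = 2(-5 - -1) = -8
∂y/∂b = 1
∂L/∂b = ∂L/∂y · ∂y/∂b = -8 × 1 = -8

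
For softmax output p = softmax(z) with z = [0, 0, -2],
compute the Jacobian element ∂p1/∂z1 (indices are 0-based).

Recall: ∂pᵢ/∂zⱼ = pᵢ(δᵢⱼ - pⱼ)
∂p1/∂z1 = 0.249

p = softmax(z) = [0.4683, 0.4683, 0.06338]
p1 = 0.4683

∂p1/∂z1 = p1(1 - p1) = 0.4683 × (1 - 0.4683) = 0.249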